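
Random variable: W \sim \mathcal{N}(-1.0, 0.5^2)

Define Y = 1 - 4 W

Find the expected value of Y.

For Y = -4W + 1:
E[Y] = -4 * E[W] + 1
E[W] = -1.0 = -1
E[Y] = -4 * (-1) + 1 = 5

5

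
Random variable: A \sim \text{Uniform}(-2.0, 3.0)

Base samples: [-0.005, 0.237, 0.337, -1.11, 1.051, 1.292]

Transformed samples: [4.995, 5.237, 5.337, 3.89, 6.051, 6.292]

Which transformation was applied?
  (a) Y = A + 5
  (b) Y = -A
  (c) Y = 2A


Checking option (a) Y = A + 5:
  A = -0.005 -> Y = 4.995 ✓
  A = 0.237 -> Y = 5.237 ✓
  A = 0.337 -> Y = 5.337 ✓
All samples match this transformation.

(a) A + 5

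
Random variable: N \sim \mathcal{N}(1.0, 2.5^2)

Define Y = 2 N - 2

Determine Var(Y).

For Y = aN + b: Var(Y) = a² * Var(N)
Var(N) = 2.5^2 = 6.25
Var(Y) = 2² * 6.25 = 4 * 6.25 = 25

25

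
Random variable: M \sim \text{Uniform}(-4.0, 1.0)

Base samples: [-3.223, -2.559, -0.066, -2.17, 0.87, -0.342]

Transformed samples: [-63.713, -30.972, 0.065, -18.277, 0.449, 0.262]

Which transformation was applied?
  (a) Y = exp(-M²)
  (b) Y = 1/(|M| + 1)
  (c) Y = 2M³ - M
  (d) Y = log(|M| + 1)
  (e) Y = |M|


Checking option (c) Y = 2M³ - M:
  M = -3.223 -> Y = -63.713 ✓
  M = -2.559 -> Y = -30.972 ✓
  M = -0.066 -> Y = 0.065 ✓
All samples match this transformation.

(c) 2M³ - M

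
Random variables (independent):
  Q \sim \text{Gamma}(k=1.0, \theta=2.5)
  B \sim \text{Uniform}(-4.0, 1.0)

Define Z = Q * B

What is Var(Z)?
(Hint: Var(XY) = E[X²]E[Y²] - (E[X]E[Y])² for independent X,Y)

Var(XY) = E[X²]E[Y²] - (E[X]E[Y])²
E[Q] = 2.5, Var(Q) = 6.25
E[B] = -1.5, Var(B) = 2.0833333
E[Q²] = 6.25 + 2.5² = 12.5
E[B²] = 2.0833333 + (-1.5)² = 4.3333333
Var(Z) = 12.5*4.3333333 - (2.5*(-1.5))²
= 54.166667 - 14.0625 = 40.104167

40.104167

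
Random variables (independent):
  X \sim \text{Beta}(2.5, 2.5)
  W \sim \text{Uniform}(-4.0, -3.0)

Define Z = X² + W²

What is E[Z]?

E[Z] = E[X²] + E[W²]
E[X²] = Var(X) + E[X]² = 0.041666667 + 0.25 = 0.29166667
E[W²] = Var(W) + E[W]² = 0.083333333 + 12.25 = 12.333333
E[Z] = 0.29166667 + 12.333333 = 12.625

12.625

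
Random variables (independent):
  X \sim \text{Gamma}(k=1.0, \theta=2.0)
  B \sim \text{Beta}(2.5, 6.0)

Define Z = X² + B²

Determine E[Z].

E[Z] = E[X²] + E[B²]
E[X²] = Var(X) + E[X]² = 4 + 4 = 8
E[B²] = Var(B) + E[B]² = 0.021853943 + 0.08650519 = 0.10835913
E[Z] = 8 + 0.10835913 = 8.1083591

8.1083591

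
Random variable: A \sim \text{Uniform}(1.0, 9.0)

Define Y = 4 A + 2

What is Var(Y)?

For Y = aA + b: Var(Y) = a² * Var(A)
Var(A) = (9 - 1)^2/12 = 5.3333333
Var(Y) = 4² * 5.3333333 = 16 * 5.3333333 = 85.333333

85.333333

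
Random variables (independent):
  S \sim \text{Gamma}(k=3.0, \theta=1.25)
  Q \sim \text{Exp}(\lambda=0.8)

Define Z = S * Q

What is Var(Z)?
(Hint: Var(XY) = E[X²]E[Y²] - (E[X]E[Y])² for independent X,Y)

Var(XY) = E[X²]E[Y²] - (E[X]E[Y])²
E[S] = 3.75, Var(S) = 4.6875
E[Q] = 1.25, Var(Q) = 1.5625
E[S²] = 4.6875 + 3.75² = 18.75
E[Q²] = 1.5625 + 1.25² = 3.125
Var(Z) = 18.75*3.125 - (3.75*1.25)²
= 58.59375 - 21.972656 = 36.621094

36.621094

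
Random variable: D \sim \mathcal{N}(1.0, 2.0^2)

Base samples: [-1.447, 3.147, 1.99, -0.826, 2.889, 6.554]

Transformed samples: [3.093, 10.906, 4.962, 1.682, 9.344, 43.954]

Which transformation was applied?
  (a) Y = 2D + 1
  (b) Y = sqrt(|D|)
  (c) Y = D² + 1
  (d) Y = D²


Checking option (c) Y = D² + 1:
  D = -1.447 -> Y = 3.093 ✓
  D = 3.147 -> Y = 10.906 ✓
  D = 1.99 -> Y = 4.962 ✓
All samples match this transformation.

(c) D² + 1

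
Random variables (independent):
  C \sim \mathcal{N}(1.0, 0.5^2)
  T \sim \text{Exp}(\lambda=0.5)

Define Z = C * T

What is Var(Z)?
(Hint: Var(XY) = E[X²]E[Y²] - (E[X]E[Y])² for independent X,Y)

Var(XY) = E[X²]E[Y²] - (E[X]E[Y])²
E[C] = 1, Var(C) = 0.25
E[T] = 2, Var(T) = 4
E[C²] = 0.25 + 1² = 1.25
E[T²] = 4 + 2² = 8
Var(Z) = 1.25*8 - (1*2)²
= 10 - 4 = 6

6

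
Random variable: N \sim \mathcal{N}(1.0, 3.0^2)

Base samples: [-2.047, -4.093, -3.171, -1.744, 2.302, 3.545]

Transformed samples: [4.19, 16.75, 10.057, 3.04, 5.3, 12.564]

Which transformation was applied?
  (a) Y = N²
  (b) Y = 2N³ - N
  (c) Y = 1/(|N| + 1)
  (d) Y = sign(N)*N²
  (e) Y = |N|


Checking option (a) Y = N²:
  N = -2.047 -> Y = 4.19 ✓
  N = -4.093 -> Y = 16.75 ✓
  N = -3.171 -> Y = 10.057 ✓
All samples match this transformation.

(a) N²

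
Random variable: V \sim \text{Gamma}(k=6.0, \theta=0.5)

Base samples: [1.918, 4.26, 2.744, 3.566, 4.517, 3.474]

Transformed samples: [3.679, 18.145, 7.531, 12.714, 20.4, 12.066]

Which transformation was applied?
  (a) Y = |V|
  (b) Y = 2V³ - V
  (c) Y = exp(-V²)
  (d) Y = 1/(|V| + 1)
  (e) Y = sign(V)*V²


Checking option (e) Y = sign(V)*V²:
  V = 1.918 -> Y = 3.679 ✓
  V = 4.26 -> Y = 18.145 ✓
  V = 2.744 -> Y = 7.531 ✓
All samples match this transformation.

(e) sign(V)*V²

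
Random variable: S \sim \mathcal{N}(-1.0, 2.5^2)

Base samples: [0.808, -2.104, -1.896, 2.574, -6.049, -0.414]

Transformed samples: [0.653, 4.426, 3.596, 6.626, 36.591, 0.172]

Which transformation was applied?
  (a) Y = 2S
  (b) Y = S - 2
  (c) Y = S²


Checking option (c) Y = S²:
  S = 0.808 -> Y = 0.653 ✓
  S = -2.104 -> Y = 4.426 ✓
  S = -1.896 -> Y = 3.596 ✓
All samples match this transformation.

(c) S²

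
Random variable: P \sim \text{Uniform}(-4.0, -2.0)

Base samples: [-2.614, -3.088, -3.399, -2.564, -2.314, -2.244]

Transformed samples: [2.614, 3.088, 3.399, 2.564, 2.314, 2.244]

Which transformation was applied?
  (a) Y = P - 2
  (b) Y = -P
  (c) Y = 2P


Checking option (b) Y = -P:
  P = -2.614 -> Y = 2.614 ✓
  P = -3.088 -> Y = 3.088 ✓
  P = -3.399 -> Y = 3.399 ✓
All samples match this transformation.

(b) -P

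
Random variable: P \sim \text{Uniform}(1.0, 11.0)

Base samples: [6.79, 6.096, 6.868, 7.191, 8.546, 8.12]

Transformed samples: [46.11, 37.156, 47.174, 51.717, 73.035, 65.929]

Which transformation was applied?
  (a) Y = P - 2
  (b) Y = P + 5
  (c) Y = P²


Checking option (c) Y = P²:
  P = 6.79 -> Y = 46.11 ✓
  P = 6.096 -> Y = 37.156 ✓
  P = 6.868 -> Y = 47.174 ✓
All samples match this transformation.

(c) P²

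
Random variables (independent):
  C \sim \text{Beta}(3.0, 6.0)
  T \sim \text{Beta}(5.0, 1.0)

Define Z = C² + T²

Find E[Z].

E[Z] = E[C²] + E[T²]
E[C²] = Var(C) + E[C]² = 0.022222222 + 0.11111111 = 0.13333333
E[T²] = Var(T) + E[T]² = 0.01984127 + 0.69444444 = 0.71428571
E[Z] = 0.13333333 + 0.71428571 = 0.84761905

0.84761905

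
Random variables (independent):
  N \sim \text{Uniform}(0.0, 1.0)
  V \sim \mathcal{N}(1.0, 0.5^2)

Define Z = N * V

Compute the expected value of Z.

For independent RVs: E[XY] = E[X]*E[Y]
E[N] = 0.5
E[V] = 1
E[Z] = 0.5 * 1 = 0.5

0.5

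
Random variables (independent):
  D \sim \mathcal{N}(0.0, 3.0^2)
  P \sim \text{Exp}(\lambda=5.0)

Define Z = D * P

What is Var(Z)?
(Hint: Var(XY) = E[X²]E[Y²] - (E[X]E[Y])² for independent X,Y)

Var(XY) = E[X²]E[Y²] - (E[X]E[Y])²
E[D] = 0, Var(D) = 9
E[P] = 0.2, Var(P) = 0.04
E[D²] = 9 + 0² = 9
E[P²] = 0.04 + 0.2² = 0.08
Var(Z) = 9*0.08 - (0*0.2)²
= 0.72 - 0 = 0.72

0.72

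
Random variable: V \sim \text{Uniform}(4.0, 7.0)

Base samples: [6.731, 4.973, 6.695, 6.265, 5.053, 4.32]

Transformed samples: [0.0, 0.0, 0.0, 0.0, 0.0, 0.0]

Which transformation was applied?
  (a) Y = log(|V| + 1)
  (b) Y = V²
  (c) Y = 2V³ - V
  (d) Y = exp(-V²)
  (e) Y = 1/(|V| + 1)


Checking option (d) Y = exp(-V²):
  V = 6.731 -> Y = 0.0 ✓
  V = 4.973 -> Y = 0.0 ✓
  V = 6.695 -> Y = 0.0 ✓
All samples match this transformation.

(d) exp(-V²)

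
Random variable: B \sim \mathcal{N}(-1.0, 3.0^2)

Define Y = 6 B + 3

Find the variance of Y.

For Y = aB + b: Var(Y) = a² * Var(B)
Var(B) = 3.0^2 = 9
Var(Y) = 6² * 9 = 36 * 9 = 324

324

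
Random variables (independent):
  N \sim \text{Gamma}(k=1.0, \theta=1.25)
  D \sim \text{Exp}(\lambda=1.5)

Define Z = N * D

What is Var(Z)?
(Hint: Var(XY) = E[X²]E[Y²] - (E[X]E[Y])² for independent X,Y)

Var(XY) = E[X²]E[Y²] - (E[X]E[Y])²
E[N] = 1.25, Var(N) = 1.5625
E[D] = 0.66666667, Var(D) = 0.44444444
E[N²] = 1.5625 + 1.25² = 3.125
E[D²] = 0.44444444 + 0.66666667² = 0.88888889
Var(Z) = 3.125*0.88888889 - (1.25*0.66666667)²
= 2.7777778 - 0.69444444 = 2.0833333

2.0833333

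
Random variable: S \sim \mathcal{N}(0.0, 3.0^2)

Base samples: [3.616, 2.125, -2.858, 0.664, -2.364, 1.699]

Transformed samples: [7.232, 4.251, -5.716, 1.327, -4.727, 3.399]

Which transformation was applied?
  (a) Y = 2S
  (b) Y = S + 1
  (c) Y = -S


Checking option (a) Y = 2S:
  S = 3.616 -> Y = 7.232 ✓
  S = 2.125 -> Y = 4.251 ✓
  S = -2.858 -> Y = -5.716 ✓
All samples match this transformation.

(a) 2S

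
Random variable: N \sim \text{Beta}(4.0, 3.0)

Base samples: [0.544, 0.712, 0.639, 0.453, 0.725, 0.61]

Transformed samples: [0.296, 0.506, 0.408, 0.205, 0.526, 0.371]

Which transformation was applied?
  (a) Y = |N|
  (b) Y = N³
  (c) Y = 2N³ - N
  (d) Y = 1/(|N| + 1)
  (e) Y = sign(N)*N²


Checking option (e) Y = sign(N)*N²:
  N = 0.544 -> Y = 0.296 ✓
  N = 0.712 -> Y = 0.506 ✓
  N = 0.639 -> Y = 0.408 ✓
All samples match this transformation.

(e) sign(N)*N²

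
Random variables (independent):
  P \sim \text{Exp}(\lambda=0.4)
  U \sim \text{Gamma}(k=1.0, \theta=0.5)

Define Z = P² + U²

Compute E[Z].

E[Z] = E[P²] + E[U²]
E[P²] = Var(P) + E[P]² = 6.25 + 6.25 = 12.5
E[U²] = Var(U) + E[U]² = 0.25 + 0.25 = 0.5
E[Z] = 12.5 + 0.5 = 13

13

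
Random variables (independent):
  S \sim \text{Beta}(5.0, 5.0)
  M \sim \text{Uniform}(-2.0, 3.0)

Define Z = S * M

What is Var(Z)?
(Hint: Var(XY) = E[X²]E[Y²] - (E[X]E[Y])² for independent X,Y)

Var(XY) = E[X²]E[Y²] - (E[X]E[Y])²
E[S] = 0.5, Var(S) = 0.022727273
E[M] = 0.5, Var(M) = 2.0833333
E[S²] = 0.022727273 + 0.5² = 0.27272727
E[M²] = 2.0833333 + 0.5² = 2.3333333
Var(Z) = 0.27272727*2.3333333 - (0.5*0.5)²
= 0.63636364 - 0.0625 = 0.57386364

0.57386364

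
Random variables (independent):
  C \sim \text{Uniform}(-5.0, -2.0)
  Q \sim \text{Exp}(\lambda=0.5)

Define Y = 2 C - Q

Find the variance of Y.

For independent RVs: Var(aX + bY) = a²Var(X) + b²Var(Y)
Var(C) = 0.75
Var(Q) = 4
Var(Y) = 2²*0.75 + (-1)²*4
= 4*0.75 + 1*4 = 7

7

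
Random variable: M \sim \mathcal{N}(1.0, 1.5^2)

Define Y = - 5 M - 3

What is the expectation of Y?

For Y = -5M - 3:
E[Y] = -5 * E[M] - 3
E[M] = 1.0 = 1
E[Y] = -5 * 1 - 3 = -8

-8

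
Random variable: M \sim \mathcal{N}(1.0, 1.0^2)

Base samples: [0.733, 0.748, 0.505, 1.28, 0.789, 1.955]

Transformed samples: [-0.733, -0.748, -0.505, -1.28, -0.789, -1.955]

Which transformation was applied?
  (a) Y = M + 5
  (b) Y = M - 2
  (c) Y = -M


Checking option (c) Y = -M:
  M = 0.733 -> Y = -0.733 ✓
  M = 0.748 -> Y = -0.748 ✓
  M = 0.505 -> Y = -0.505 ✓
All samples match this transformation.

(c) -M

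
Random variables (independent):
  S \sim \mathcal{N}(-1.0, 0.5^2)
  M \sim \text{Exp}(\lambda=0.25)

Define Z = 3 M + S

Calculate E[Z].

E[Z] = 1*E[S] + 3*E[M]
E[S] = -1
E[M] = 4
E[Z] = 1*(-1) + 3*4 = 11

11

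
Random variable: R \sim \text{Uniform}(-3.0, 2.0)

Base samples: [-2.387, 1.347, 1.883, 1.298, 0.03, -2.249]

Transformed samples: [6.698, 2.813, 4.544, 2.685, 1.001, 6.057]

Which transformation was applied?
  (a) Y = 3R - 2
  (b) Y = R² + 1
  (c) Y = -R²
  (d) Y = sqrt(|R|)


Checking option (b) Y = R² + 1:
  R = -2.387 -> Y = 6.698 ✓
  R = 1.347 -> Y = 2.813 ✓
  R = 1.883 -> Y = 4.544 ✓
All samples match this transformation.

(b) R² + 1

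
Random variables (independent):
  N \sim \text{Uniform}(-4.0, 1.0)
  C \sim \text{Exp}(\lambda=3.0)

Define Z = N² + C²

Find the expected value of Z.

E[Z] = E[N²] + E[C²]
E[N²] = Var(N) + E[N]² = 2.0833333 + 2.25 = 4.3333333
E[C²] = Var(C) + E[C]² = 0.11111111 + 0.11111111 = 0.22222222
E[Z] = 4.3333333 + 0.22222222 = 4.5555556

4.5555556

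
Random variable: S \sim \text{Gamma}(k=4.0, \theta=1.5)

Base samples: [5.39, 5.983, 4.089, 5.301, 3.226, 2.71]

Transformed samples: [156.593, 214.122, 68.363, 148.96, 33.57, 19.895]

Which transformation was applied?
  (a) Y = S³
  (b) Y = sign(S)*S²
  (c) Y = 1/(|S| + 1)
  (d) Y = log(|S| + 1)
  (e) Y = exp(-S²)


Checking option (a) Y = S³:
  S = 5.39 -> Y = 156.593 ✓
  S = 5.983 -> Y = 214.122 ✓
  S = 4.089 -> Y = 68.363 ✓
All samples match this transformation.

(a) S³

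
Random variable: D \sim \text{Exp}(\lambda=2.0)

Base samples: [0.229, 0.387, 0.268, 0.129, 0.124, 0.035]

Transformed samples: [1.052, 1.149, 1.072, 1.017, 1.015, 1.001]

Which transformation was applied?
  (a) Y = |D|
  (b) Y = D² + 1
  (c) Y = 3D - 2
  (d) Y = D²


Checking option (b) Y = D² + 1:
  D = 0.229 -> Y = 1.052 ✓
  D = 0.387 -> Y = 1.149 ✓
  D = 0.268 -> Y = 1.072 ✓
All samples match this transformation.

(b) D² + 1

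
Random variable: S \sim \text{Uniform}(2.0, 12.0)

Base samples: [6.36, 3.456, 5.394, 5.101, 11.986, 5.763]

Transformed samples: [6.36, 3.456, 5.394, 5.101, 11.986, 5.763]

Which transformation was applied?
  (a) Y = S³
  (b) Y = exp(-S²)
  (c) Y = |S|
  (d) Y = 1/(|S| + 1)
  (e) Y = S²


Checking option (c) Y = |S|:
  S = 6.36 -> Y = 6.36 ✓
  S = 3.456 -> Y = 3.456 ✓
  S = 5.394 -> Y = 5.394 ✓
All samples match this transformation.

(c) |S|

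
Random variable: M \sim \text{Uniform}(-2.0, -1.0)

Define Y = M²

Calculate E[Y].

Using E[X²] = Var(X) + (E[X])²:
E[M] = -1.5
Var(M) = (-1 + 2)^2/12 = 0.083333333
E[M²] = 0.083333333 + (-1.5)² = 0.083333333 + 2.25 = 2.3333333

2.3333333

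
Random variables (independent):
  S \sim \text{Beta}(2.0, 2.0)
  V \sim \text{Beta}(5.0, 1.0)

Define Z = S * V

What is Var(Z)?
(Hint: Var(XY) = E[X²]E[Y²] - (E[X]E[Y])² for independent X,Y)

Var(XY) = E[X²]E[Y²] - (E[X]E[Y])²
E[S] = 0.5, Var(S) = 0.05
E[V] = 0.83333333, Var(V) = 0.01984127
E[S²] = 0.05 + 0.5² = 0.3
E[V²] = 0.01984127 + 0.83333333² = 0.71428571
Var(Z) = 0.3*0.71428571 - (0.5*0.83333333)²
= 0.21428571 - 0.17361111 = 0.040674603

0.040674603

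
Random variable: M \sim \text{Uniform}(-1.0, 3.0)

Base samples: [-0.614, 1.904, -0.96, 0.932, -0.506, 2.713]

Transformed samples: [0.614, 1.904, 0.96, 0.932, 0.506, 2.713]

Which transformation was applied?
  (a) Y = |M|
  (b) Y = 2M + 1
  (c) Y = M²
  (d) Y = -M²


Checking option (a) Y = |M|:
  M = -0.614 -> Y = 0.614 ✓
  M = 1.904 -> Y = 1.904 ✓
  M = -0.96 -> Y = 0.96 ✓
All samples match this transformation.

(a) |M|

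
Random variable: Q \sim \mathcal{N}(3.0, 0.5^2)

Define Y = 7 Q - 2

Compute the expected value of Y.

For Y = 7Q - 2:
E[Y] = 7 * E[Q] - 2
E[Q] = 3.0 = 3
E[Y] = 7 * 3 - 2 = 19

19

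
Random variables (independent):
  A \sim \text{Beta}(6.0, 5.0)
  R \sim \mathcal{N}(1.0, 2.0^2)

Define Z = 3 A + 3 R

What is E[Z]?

E[Z] = 3*E[A] + 3*E[R]
E[A] = 0.54545455
E[R] = 1
E[Z] = 3*0.54545455 + 3*1 = 4.6363636

4.6363636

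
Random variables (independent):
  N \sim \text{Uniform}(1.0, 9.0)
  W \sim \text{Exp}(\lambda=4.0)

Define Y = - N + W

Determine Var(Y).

For independent RVs: Var(aX + bY) = a²Var(X) + b²Var(Y)
Var(N) = 5.3333333
Var(W) = 0.0625
Var(Y) = (-1)²*5.3333333 + 1²*0.0625
= 1*5.3333333 + 1*0.0625 = 5.3958333

5.3958333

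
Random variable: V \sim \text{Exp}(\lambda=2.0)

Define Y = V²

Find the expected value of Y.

Using E[X²] = Var(X) + (E[X])²:
E[V] = 0.5
Var(V) = 1/2.0^2 = 0.25
E[V²] = 0.25 + 0.5² = 0.25 + 0.25 = 0.5

0.5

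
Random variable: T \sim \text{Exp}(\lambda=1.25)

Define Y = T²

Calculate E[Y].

E[T²] = Var(T) + (E[T])² = 0.64 + 0.64 = 1.28

1.28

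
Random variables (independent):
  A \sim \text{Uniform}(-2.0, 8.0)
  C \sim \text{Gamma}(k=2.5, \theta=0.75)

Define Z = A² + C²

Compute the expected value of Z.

E[Z] = E[A²] + E[C²]
E[A²] = Var(A) + E[A]² = 8.3333333 + 9 = 17.333333
E[C²] = Var(C) + E[C]² = 1.40625 + 3.515625 = 4.921875
E[Z] = 17.333333 + 4.921875 = 22.255208

22.255208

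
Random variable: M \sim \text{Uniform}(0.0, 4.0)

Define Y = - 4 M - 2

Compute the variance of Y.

For Y = aM + b: Var(Y) = a² * Var(M)
Var(M) = (4 - 0)^2/12 = 1.3333333
Var(Y) = (-4)² * 1.3333333 = 16 * 1.3333333 = 21.333333

21.333333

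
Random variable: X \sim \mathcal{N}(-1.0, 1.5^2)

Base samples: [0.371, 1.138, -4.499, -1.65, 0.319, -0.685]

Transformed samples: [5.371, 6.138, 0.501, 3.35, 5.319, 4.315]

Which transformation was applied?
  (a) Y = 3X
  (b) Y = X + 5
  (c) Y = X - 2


Checking option (b) Y = X + 5:
  X = 0.371 -> Y = 5.371 ✓
  X = 1.138 -> Y = 6.138 ✓
  X = -4.499 -> Y = 0.501 ✓
All samples match this transformation.

(b) X + 5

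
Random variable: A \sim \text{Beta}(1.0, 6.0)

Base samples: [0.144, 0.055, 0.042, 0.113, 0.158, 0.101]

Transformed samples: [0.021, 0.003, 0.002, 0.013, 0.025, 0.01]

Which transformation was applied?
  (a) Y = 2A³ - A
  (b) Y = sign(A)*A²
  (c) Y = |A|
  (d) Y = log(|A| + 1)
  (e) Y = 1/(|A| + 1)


Checking option (b) Y = sign(A)*A²:
  A = 0.144 -> Y = 0.021 ✓
  A = 0.055 -> Y = 0.003 ✓
  A = 0.042 -> Y = 0.002 ✓
All samples match this transformation.

(b) sign(A)*A²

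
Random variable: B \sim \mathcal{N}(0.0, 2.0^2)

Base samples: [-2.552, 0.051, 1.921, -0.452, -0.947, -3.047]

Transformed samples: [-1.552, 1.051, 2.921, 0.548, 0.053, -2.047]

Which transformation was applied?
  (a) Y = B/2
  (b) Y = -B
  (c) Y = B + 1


Checking option (c) Y = B + 1:
  B = -2.552 -> Y = -1.552 ✓
  B = 0.051 -> Y = 1.051 ✓
  B = 1.921 -> Y = 2.921 ✓
All samples match this transformation.

(c) B + 1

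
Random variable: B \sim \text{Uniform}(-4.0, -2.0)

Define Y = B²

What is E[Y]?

Using E[X²] = Var(X) + (E[X])²:
E[B] = -3
Var(B) = (-2 + 4)^2/12 = 0.33333333
E[B²] = 0.33333333 + (-3)² = 0.33333333 + 9 = 9.3333333

9.3333333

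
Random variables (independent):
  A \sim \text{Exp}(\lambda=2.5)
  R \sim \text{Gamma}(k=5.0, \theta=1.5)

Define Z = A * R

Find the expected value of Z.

For independent RVs: E[XY] = E[X]*E[Y]
E[A] = 0.4
E[R] = 7.5
E[Z] = 0.4 * 7.5 = 3

3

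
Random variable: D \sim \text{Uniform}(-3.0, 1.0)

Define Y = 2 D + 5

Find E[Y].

For Y = 2D + 5:
E[Y] = 2 * E[D] + 5
E[D] = (-3 + 1)/2 = -1
E[Y] = 2 * (-1) + 5 = 3

3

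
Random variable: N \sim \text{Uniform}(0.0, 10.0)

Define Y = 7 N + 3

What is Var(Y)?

For Y = aN + b: Var(Y) = a² * Var(N)
Var(N) = (10 - 0)^2/12 = 8.3333333
Var(Y) = 7² * 8.3333333 = 49 * 8.3333333 = 408.33333

408.33333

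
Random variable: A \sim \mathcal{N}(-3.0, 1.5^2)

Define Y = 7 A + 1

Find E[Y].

For Y = 7A + 1:
E[Y] = 7 * E[A] + 1
E[A] = -3.0 = -3
E[Y] = 7 * (-3) + 1 = -20

-20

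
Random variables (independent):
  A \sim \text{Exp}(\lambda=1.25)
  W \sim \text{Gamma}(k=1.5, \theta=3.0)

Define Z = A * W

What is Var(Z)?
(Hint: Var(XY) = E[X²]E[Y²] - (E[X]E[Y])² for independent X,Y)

Var(XY) = E[X²]E[Y²] - (E[X]E[Y])²
E[A] = 0.8, Var(A) = 0.64
E[W] = 4.5, Var(W) = 13.5
E[A²] = 0.64 + 0.8² = 1.28
E[W²] = 13.5 + 4.5² = 33.75
Var(Z) = 1.28*33.75 - (0.8*4.5)²
= 43.2 - 12.96 = 30.24

30.24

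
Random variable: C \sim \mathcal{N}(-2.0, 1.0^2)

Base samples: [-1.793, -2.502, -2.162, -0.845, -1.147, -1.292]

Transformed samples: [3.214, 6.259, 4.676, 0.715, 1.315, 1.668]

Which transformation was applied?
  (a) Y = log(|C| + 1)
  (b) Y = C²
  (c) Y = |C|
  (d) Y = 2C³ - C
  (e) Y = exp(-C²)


Checking option (b) Y = C²:
  C = -1.793 -> Y = 3.214 ✓
  C = -2.502 -> Y = 6.259 ✓
  C = -2.162 -> Y = 4.676 ✓
All samples match this transformation.

(b) C²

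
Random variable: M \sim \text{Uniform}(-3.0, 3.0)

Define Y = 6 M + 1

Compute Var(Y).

For Y = aM + b: Var(Y) = a² * Var(M)
Var(M) = (3 + 3)^2/12 = 3
Var(Y) = 6² * 3 = 36 * 3 = 108

108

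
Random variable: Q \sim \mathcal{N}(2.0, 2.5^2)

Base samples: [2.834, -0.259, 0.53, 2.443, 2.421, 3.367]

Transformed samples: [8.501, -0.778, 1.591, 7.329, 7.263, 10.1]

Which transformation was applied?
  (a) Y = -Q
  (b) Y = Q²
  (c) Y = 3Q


Checking option (c) Y = 3Q:
  Q = 2.834 -> Y = 8.501 ✓
  Q = -0.259 -> Y = -0.778 ✓
  Q = 0.53 -> Y = 1.591 ✓
All samples match this transformation.

(c) 3Q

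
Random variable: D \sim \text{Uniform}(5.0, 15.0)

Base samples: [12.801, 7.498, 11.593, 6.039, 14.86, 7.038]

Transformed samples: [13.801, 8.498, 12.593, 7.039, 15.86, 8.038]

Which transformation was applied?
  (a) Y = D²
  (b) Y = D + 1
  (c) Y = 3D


Checking option (b) Y = D + 1:
  D = 12.801 -> Y = 13.801 ✓
  D = 7.498 -> Y = 8.498 ✓
  D = 11.593 -> Y = 12.593 ✓
All samples match this transformation.

(b) D + 1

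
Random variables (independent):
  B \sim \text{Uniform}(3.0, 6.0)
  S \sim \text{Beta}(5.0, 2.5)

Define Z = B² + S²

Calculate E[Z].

E[Z] = E[B²] + E[S²]
E[B²] = Var(B) + E[B]² = 0.75 + 20.25 = 21
E[S²] = Var(S) + E[S]² = 0.026143791 + 0.44444444 = 0.47058824
E[Z] = 21 + 0.47058824 = 21.470588

21.470588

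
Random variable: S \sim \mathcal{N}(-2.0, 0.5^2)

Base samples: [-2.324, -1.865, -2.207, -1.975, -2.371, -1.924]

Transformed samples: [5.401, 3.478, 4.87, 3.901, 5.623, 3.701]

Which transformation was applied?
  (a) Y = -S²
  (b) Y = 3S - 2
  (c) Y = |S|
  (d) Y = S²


Checking option (d) Y = S²:
  S = -2.324 -> Y = 5.401 ✓
  S = -1.865 -> Y = 3.478 ✓
  S = -2.207 -> Y = 4.87 ✓
All samples match this transformation.

(d) S²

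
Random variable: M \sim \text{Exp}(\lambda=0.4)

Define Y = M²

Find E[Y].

E[M²] = Var(M) + (E[M])² = 6.25 + 6.25 = 12.5

12.5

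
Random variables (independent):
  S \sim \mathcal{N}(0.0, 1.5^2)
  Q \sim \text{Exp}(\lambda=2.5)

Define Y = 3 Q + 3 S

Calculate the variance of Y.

For independent RVs: Var(aX + bY) = a²Var(X) + b²Var(Y)
Var(S) = 2.25
Var(Q) = 0.16
Var(Y) = 3²*2.25 + 3²*0.16
= 9*2.25 + 9*0.16 = 21.69

21.69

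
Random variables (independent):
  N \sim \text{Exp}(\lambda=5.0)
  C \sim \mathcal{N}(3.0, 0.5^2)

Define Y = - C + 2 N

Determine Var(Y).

For independent RVs: Var(aX + bY) = a²Var(X) + b²Var(Y)
Var(N) = 0.04
Var(C) = 0.25
Var(Y) = 2²*0.04 + (-1)²*0.25
= 4*0.04 + 1*0.25 = 0.41

0.41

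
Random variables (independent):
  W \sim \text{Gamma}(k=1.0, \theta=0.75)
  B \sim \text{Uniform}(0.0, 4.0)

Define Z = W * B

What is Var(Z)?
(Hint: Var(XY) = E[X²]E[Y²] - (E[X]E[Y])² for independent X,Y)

Var(XY) = E[X²]E[Y²] - (E[X]E[Y])²
E[W] = 0.75, Var(W) = 0.5625
E[B] = 2, Var(B) = 1.3333333
E[W²] = 0.5625 + 0.75² = 1.125
E[B²] = 1.3333333 + 2² = 5.3333333
Var(Z) = 1.125*5.3333333 - (0.75*2)²
= 6 - 2.25 = 3.75

3.75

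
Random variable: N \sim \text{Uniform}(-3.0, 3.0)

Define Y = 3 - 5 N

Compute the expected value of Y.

For Y = -5N + 3:
E[Y] = -5 * E[N] + 3
E[N] = (-3 + 3)/2 = 0
E[Y] = -5 * 0 + 3 = 3

3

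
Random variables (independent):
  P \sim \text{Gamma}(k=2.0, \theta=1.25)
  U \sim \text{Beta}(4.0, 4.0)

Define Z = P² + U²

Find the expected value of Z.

E[Z] = E[P²] + E[U²]
E[P²] = Var(P) + E[P]² = 3.125 + 6.25 = 9.375
E[U²] = Var(U) + E[U]² = 0.027777778 + 0.25 = 0.27777778
E[Z] = 9.375 + 0.27777778 = 9.6527778

9.6527778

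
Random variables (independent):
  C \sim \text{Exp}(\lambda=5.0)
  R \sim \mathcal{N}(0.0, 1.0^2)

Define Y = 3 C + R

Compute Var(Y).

For independent RVs: Var(aX + bY) = a²Var(X) + b²Var(Y)
Var(C) = 0.04
Var(R) = 1
Var(Y) = 3²*0.04 + 1²*1
= 9*0.04 + 1*1 = 1.36

1.36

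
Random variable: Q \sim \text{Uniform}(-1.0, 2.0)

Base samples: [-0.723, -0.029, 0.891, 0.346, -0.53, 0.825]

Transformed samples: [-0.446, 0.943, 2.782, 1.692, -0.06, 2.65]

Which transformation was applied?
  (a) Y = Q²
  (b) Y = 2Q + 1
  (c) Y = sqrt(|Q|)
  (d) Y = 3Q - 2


Checking option (b) Y = 2Q + 1:
  Q = -0.723 -> Y = -0.446 ✓
  Q = -0.029 -> Y = 0.943 ✓
  Q = 0.891 -> Y = 2.782 ✓
All samples match this transformation.

(b) 2Q + 1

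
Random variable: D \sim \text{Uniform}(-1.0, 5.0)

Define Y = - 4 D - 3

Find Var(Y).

For Y = aD + b: Var(Y) = a² * Var(D)
Var(D) = (5 + 1)^2/12 = 3
Var(Y) = (-4)² * 3 = 16 * 3 = 48

48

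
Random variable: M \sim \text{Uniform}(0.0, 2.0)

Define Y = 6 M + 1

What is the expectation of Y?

For Y = 6M + 1:
E[Y] = 6 * E[M] + 1
E[M] = (0 + 2)/2 = 1
E[Y] = 6 * 1 + 1 = 7

7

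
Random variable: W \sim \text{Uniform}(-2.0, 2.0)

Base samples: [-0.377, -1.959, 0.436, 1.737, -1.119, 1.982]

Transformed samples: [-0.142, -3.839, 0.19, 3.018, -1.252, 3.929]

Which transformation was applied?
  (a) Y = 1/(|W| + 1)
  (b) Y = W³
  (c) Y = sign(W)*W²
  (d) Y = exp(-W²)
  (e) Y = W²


Checking option (c) Y = sign(W)*W²:
  W = -0.377 -> Y = -0.142 ✓
  W = -1.959 -> Y = -3.839 ✓
  W = 0.436 -> Y = 0.19 ✓
All samples match this transformation.

(c) sign(W)*W²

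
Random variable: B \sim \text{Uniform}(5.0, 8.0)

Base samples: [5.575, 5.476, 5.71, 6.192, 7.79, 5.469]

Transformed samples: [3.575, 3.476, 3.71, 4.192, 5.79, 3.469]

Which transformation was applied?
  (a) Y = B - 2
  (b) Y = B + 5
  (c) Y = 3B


Checking option (a) Y = B - 2:
  B = 5.575 -> Y = 3.575 ✓
  B = 5.476 -> Y = 3.476 ✓
  B = 5.71 -> Y = 3.71 ✓
All samples match this transformation.

(a) B - 2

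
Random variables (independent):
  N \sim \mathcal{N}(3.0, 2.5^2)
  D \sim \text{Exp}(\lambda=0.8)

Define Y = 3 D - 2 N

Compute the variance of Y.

For independent RVs: Var(aX + bY) = a²Var(X) + b²Var(Y)
Var(N) = 6.25
Var(D) = 1.5625
Var(Y) = (-2)²*6.25 + 3²*1.5625
= 4*6.25 + 9*1.5625 = 39.0625

39.0625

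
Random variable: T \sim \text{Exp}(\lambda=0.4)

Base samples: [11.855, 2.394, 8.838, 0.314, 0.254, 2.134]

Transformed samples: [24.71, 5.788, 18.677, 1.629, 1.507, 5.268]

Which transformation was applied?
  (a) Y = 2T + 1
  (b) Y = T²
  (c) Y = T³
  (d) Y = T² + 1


Checking option (a) Y = 2T + 1:
  T = 11.855 -> Y = 24.71 ✓
  T = 2.394 -> Y = 5.788 ✓
  T = 8.838 -> Y = 18.677 ✓
All samples match this transformation.

(a) 2T + 1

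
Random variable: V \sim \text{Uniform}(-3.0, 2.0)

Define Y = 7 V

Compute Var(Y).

For Y = aV + b: Var(Y) = a² * Var(V)
Var(V) = (2 + 3)^2/12 = 2.0833333
Var(Y) = 7² * 2.0833333 = 49 * 2.0833333 = 102.08333

102.08333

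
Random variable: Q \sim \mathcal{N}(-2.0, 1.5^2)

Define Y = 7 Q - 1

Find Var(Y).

For Y = aQ + b: Var(Y) = a² * Var(Q)
Var(Q) = 1.5^2 = 2.25
Var(Y) = 7² * 2.25 = 49 * 2.25 = 110.25

110.25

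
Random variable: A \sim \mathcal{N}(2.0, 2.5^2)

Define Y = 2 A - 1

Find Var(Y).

For Y = aA + b: Var(Y) = a² * Var(A)
Var(A) = 2.5^2 = 6.25
Var(Y) = 2² * 6.25 = 4 * 6.25 = 25

25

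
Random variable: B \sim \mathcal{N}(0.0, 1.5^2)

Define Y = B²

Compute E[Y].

Using E[X²] = Var(X) + (E[X])²:
E[B] = 0
Var(B) = 1.5^2 = 2.25
E[B²] = 2.25 + 0² = 2.25 + 0 = 2.25

2.25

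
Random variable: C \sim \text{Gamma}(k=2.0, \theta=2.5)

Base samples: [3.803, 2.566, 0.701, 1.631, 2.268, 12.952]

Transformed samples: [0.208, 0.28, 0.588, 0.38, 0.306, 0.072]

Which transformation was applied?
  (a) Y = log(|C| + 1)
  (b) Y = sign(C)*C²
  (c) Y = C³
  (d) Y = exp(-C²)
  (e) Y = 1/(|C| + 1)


Checking option (e) Y = 1/(|C| + 1):
  C = 3.803 -> Y = 0.208 ✓
  C = 2.566 -> Y = 0.28 ✓
  C = 0.701 -> Y = 0.588 ✓
All samples match this transformation.

(e) 1/(|C| + 1)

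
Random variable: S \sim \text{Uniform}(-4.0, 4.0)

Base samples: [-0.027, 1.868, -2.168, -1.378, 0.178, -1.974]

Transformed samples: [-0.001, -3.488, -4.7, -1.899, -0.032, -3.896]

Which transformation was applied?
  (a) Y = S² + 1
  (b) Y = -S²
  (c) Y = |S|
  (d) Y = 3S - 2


Checking option (b) Y = -S²:
  S = -0.027 -> Y = -0.001 ✓
  S = 1.868 -> Y = -3.488 ✓
  S = -2.168 -> Y = -4.7 ✓
All samples match this transformation.

(b) -S²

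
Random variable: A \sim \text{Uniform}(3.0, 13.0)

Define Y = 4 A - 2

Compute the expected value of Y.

For Y = 4A - 2:
E[Y] = 4 * E[A] - 2
E[A] = (3 + 13)/2 = 8
E[Y] = 4 * 8 - 2 = 30

30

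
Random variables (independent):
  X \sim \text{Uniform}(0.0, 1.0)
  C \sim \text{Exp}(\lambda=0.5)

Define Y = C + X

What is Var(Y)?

For independent RVs: Var(aX + bY) = a²Var(X) + b²Var(Y)
Var(X) = 0.083333333
Var(C) = 4
Var(Y) = 1²*0.083333333 + 1²*4
= 1*0.083333333 + 1*4 = 4.0833333

4.0833333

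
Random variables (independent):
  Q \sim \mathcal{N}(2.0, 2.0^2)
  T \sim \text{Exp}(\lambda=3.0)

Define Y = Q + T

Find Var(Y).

For independent RVs: Var(aX + bY) = a²Var(X) + b²Var(Y)
Var(Q) = 4
Var(T) = 0.11111111
Var(Y) = 1²*4 + 1²*0.11111111
= 1*4 + 1*0.11111111 = 4.1111111

4.1111111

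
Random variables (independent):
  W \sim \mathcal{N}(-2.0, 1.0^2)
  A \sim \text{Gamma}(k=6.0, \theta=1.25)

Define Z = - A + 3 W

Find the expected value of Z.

E[Z] = 3*E[W] - 1*E[A]
E[W] = -2
E[A] = 7.5
E[Z] = 3*(-2) - 1*7.5 = -13.5

-13.5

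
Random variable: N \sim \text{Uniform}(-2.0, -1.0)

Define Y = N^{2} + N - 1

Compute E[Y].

E[Y] = 1*E[N²] + 1*E[N] - 1
E[N] = -1.5
E[N²] = Var(N) + (E[N])² = 0.083333333 + 2.25 = 2.3333333
E[Y] = 1*2.3333333 + 1*(-1.5) - 1 = -0.16666667

-0.16666667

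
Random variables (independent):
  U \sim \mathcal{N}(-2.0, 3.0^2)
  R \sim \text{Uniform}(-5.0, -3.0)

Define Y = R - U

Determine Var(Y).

For independent RVs: Var(aX + bY) = a²Var(X) + b²Var(Y)
Var(U) = 9
Var(R) = 0.33333333
Var(Y) = (-1)²*9 + 1²*0.33333333
= 1*9 + 1*0.33333333 = 9.3333333

9.3333333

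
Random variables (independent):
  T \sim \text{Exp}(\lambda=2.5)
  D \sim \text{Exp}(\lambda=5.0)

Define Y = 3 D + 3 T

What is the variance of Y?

For independent RVs: Var(aX + bY) = a²Var(X) + b²Var(Y)
Var(T) = 0.16
Var(D) = 0.04
Var(Y) = 3²*0.16 + 3²*0.04
= 9*0.16 + 9*0.04 = 1.8

1.8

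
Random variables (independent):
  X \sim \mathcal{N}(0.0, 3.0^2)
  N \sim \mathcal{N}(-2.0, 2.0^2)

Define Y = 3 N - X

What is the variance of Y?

For independent RVs: Var(aX + bY) = a²Var(X) + b²Var(Y)
Var(X) = 9
Var(N) = 4
Var(Y) = (-1)²*9 + 3²*4
= 1*9 + 9*4 = 45

45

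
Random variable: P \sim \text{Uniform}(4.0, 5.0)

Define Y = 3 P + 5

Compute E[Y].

For Y = 3P + 5:
E[Y] = 3 * E[P] + 5
E[P] = (4 + 5)/2 = 4.5
E[Y] = 3 * 4.5 + 5 = 18.5

18.5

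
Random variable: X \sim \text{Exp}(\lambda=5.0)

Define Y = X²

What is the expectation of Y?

Using E[X²] = Var(X) + (E[X])²:
E[X] = 0.2
Var(X) = 1/5.0^2 = 0.04
E[X²] = 0.04 + 0.2² = 0.04 + 0.04 = 0.08

0.08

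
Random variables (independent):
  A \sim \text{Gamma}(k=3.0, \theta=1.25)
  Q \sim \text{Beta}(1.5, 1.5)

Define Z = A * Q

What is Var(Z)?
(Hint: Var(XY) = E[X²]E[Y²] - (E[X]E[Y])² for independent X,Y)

Var(XY) = E[X²]E[Y²] - (E[X]E[Y])²
E[A] = 3.75, Var(A) = 4.6875
E[Q] = 0.5, Var(Q) = 0.0625
E[A²] = 4.6875 + 3.75² = 18.75
E[Q²] = 0.0625 + 0.5² = 0.3125
Var(Z) = 18.75*0.3125 - (3.75*0.5)²
= 5.859375 - 3.515625 = 2.34375

2.34375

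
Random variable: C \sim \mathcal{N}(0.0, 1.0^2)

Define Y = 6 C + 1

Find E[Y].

For Y = 6C + 1:
E[Y] = 6 * E[C] + 1
E[C] = 0.0 = 0
E[Y] = 6 * 0 + 1 = 1

1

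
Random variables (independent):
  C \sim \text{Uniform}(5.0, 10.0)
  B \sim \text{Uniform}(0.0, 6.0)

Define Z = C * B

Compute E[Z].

For independent RVs: E[XY] = E[X]*E[Y]
E[C] = 7.5
E[B] = 3
E[Z] = 7.5 * 3 = 22.5

22.5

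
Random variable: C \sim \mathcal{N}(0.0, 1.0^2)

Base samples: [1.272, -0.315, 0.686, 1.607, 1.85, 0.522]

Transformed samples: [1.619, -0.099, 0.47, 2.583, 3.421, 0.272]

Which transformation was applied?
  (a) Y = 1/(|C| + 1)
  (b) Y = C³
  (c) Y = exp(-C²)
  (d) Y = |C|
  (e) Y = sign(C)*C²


Checking option (e) Y = sign(C)*C²:
  C = 1.272 -> Y = 1.619 ✓
  C = -0.315 -> Y = -0.099 ✓
  C = 0.686 -> Y = 0.47 ✓
All samples match this transformation.

(e) sign(C)*C²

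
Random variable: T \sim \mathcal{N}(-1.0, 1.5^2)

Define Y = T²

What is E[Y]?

E[T²] = Var(T) + (E[T])² = 2.25 + 1 = 3.25

3.25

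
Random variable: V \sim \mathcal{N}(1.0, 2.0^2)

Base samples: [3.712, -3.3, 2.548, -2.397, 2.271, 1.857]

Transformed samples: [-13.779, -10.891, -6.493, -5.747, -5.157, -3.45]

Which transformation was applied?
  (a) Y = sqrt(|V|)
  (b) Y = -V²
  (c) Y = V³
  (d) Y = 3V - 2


Checking option (b) Y = -V²:
  V = 3.712 -> Y = -13.779 ✓
  V = -3.3 -> Y = -10.891 ✓
  V = 2.548 -> Y = -6.493 ✓
All samples match this transformation.

(b) -V²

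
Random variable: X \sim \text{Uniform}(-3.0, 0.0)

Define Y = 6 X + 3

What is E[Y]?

For Y = 6X + 3:
E[Y] = 6 * E[X] + 3
E[X] = (-3 + 0)/2 = -1.5
E[Y] = 6 * (-1.5) + 3 = -6

-6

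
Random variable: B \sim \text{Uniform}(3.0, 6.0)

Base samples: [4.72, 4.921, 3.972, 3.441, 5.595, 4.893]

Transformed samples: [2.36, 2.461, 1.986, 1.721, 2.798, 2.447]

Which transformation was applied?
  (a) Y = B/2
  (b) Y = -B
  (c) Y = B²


Checking option (a) Y = B/2:
  B = 4.72 -> Y = 2.36 ✓
  B = 4.921 -> Y = 2.461 ✓
  B = 3.972 -> Y = 1.986 ✓
All samples match this transformation.

(a) B/2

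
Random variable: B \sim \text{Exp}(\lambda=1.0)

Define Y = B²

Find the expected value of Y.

E[B²] = Var(B) + (E[B])² = 1 + 1 = 2

2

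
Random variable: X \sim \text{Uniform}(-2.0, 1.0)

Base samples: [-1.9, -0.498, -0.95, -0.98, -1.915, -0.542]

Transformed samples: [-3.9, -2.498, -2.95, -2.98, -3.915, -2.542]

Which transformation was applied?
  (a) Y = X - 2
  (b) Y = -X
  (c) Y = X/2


Checking option (a) Y = X - 2:
  X = -1.9 -> Y = -3.9 ✓
  X = -0.498 -> Y = -2.498 ✓
  X = -0.95 -> Y = -2.95 ✓
All samples match this transformation.

(a) X - 2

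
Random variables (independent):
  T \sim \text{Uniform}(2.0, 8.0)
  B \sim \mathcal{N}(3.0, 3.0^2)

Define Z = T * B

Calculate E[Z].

For independent RVs: E[XY] = E[X]*E[Y]
E[T] = 5
E[B] = 3
E[Z] = 5 * 3 = 15

15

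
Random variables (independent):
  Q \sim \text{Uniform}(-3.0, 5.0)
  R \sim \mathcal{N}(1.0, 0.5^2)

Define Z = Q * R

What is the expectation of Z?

For independent RVs: E[XY] = E[X]*E[Y]
E[Q] = 1
E[R] = 1
E[Z] = 1 * 1 = 1

1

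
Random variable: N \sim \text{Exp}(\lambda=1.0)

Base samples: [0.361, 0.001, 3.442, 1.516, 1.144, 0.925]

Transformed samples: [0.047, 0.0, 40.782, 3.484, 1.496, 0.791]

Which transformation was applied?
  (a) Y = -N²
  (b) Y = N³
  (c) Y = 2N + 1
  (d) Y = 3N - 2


Checking option (b) Y = N³:
  N = 0.361 -> Y = 0.047 ✓
  N = 0.001 -> Y = 0.0 ✓
  N = 3.442 -> Y = 40.782 ✓
All samples match this transformation.

(b) N³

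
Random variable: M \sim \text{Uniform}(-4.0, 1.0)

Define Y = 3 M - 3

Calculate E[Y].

For Y = 3M - 3:
E[Y] = 3 * E[M] - 3
E[M] = (-4 + 1)/2 = -1.5
E[Y] = 3 * (-1.5) - 3 = -7.5

-7.5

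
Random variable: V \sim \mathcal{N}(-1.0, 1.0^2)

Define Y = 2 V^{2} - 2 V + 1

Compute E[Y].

E[Y] = 2*E[V²] - 2*E[V] + 1
E[V] = -1
E[V²] = Var(V) + (E[V])² = 1 + 1 = 2
E[Y] = 2*2 - 2*(-1) + 1 = 7

7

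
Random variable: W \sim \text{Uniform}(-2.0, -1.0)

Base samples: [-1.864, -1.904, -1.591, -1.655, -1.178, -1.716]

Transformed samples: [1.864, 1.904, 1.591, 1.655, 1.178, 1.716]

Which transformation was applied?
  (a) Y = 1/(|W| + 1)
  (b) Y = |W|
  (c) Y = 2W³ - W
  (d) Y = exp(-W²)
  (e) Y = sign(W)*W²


Checking option (b) Y = |W|:
  W = -1.864 -> Y = 1.864 ✓
  W = -1.904 -> Y = 1.904 ✓
  W = -1.591 -> Y = 1.591 ✓
All samples match this transformation.

(b) |W|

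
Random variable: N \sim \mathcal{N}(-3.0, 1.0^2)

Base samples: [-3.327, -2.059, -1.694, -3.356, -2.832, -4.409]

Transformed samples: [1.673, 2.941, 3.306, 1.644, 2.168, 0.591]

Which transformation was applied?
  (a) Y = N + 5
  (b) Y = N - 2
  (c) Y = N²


Checking option (a) Y = N + 5:
  N = -3.327 -> Y = 1.673 ✓
  N = -2.059 -> Y = 2.941 ✓
  N = -1.694 -> Y = 3.306 ✓
All samples match this transformation.

(a) N + 5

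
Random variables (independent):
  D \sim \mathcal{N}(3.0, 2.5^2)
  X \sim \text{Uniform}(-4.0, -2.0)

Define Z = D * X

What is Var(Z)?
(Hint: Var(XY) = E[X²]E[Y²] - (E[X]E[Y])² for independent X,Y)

Var(XY) = E[X²]E[Y²] - (E[X]E[Y])²
E[D] = 3, Var(D) = 6.25
E[X] = -3, Var(X) = 0.33333333
E[D²] = 6.25 + 3² = 15.25
E[X²] = 0.33333333 + (-3)² = 9.3333333
Var(Z) = 15.25*9.3333333 - (3*(-3))²
= 142.33333 - 81 = 61.333333

61.333333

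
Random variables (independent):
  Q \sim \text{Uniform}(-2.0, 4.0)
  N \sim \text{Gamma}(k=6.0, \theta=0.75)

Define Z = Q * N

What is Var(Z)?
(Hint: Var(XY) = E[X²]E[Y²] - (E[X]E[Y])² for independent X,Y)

Var(XY) = E[X²]E[Y²] - (E[X]E[Y])²
E[Q] = 1, Var(Q) = 3
E[N] = 4.5, Var(N) = 3.375
E[Q²] = 3 + 1² = 4
E[N²] = 3.375 + 4.5² = 23.625
Var(Z) = 4*23.625 - (1*4.5)²
= 94.5 - 20.25 = 74.25

74.25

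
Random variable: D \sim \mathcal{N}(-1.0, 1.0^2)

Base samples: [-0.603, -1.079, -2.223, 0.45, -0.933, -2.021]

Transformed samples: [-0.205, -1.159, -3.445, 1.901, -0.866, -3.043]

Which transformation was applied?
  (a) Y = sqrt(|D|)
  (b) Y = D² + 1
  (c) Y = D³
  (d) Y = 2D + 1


Checking option (d) Y = 2D + 1:
  D = -0.603 -> Y = -0.205 ✓
  D = -1.079 -> Y = -1.159 ✓
  D = -2.223 -> Y = -3.445 ✓
All samples match this transformation.

(d) 2D + 1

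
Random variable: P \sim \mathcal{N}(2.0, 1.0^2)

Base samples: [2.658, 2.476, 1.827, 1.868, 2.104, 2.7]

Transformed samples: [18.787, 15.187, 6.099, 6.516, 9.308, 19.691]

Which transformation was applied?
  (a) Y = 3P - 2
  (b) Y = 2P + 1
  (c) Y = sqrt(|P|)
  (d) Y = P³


Checking option (d) Y = P³:
  P = 2.658 -> Y = 18.787 ✓
  P = 2.476 -> Y = 15.187 ✓
  P = 1.827 -> Y = 6.099 ✓
All samples match this transformation.

(d) P³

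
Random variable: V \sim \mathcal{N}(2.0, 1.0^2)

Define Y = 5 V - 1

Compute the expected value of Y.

For Y = 5V - 1:
E[Y] = 5 * E[V] - 1
E[V] = 2.0 = 2
E[Y] = 5 * 2 - 1 = 9

9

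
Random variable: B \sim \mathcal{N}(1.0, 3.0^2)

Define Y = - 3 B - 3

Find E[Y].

For Y = -3B - 3:
E[Y] = -3 * E[B] - 3
E[B] = 1.0 = 1
E[Y] = -3 * 1 - 3 = -6

-6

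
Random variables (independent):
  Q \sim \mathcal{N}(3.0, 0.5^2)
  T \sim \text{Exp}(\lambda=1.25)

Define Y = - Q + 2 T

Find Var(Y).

For independent RVs: Var(aX + bY) = a²Var(X) + b²Var(Y)
Var(Q) = 0.25
Var(T) = 0.64
Var(Y) = (-1)²*0.25 + 2²*0.64
= 1*0.25 + 4*0.64 = 2.81

2.81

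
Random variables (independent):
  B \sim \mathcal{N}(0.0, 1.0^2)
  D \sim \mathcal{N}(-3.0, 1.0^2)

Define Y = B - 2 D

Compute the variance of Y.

For independent RVs: Var(aX + bY) = a²Var(X) + b²Var(Y)
Var(B) = 1
Var(D) = 1
Var(Y) = 1²*1 + (-2)²*1
= 1*1 + 4*1 = 5

5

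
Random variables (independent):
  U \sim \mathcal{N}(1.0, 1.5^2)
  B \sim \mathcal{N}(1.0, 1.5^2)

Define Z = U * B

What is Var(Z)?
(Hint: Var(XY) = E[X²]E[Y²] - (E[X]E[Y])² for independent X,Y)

Var(XY) = E[X²]E[Y²] - (E[X]E[Y])²
E[U] = 1, Var(U) = 2.25
E[B] = 1, Var(B) = 2.25
E[U²] = 2.25 + 1² = 3.25
E[B²] = 2.25 + 1² = 3.25
Var(Z) = 3.25*3.25 - (1*1)²
= 10.5625 - 1 = 9.5625

9.5625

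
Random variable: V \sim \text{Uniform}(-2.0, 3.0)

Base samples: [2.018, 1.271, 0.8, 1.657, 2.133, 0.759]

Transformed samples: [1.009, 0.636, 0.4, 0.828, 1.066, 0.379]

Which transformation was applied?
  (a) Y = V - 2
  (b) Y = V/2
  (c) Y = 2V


Checking option (b) Y = V/2:
  V = 2.018 -> Y = 1.009 ✓
  V = 1.271 -> Y = 0.636 ✓
  V = 0.8 -> Y = 0.4 ✓
All samples match this transformation.

(b) V/2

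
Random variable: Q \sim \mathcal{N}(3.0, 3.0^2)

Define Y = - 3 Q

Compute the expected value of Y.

For Y = -3Q:
E[Y] = -3 * E[Q]
E[Q] = 3.0 = 3
E[Y] = -3 * 3 = -9

-9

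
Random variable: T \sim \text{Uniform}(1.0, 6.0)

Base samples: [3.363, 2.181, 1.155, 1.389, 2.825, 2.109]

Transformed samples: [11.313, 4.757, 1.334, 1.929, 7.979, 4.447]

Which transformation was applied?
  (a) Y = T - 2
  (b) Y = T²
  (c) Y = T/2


Checking option (b) Y = T²:
  T = 3.363 -> Y = 11.313 ✓
  T = 2.181 -> Y = 4.757 ✓
  T = 1.155 -> Y = 1.334 ✓
All samples match this transformation.

(b) T²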